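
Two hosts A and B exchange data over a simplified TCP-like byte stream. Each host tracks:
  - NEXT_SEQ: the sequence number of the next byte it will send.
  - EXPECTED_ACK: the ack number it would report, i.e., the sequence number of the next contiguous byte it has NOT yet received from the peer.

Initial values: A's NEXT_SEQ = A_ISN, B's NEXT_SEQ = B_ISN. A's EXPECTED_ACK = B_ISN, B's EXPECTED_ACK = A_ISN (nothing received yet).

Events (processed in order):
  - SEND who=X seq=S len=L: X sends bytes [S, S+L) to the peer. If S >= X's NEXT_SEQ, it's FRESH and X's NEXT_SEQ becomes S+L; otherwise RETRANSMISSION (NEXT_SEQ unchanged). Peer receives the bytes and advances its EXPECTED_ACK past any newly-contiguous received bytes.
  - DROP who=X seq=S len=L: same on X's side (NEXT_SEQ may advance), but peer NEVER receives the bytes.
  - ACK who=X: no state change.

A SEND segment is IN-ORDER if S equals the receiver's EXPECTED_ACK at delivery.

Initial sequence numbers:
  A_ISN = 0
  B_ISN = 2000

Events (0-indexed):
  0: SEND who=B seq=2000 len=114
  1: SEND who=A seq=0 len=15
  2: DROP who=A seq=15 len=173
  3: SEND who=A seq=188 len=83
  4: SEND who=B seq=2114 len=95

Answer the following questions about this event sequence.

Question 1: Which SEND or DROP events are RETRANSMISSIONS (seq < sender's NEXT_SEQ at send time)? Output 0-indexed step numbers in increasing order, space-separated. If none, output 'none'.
Answer: none

Derivation:
Step 0: SEND seq=2000 -> fresh
Step 1: SEND seq=0 -> fresh
Step 2: DROP seq=15 -> fresh
Step 3: SEND seq=188 -> fresh
Step 4: SEND seq=2114 -> fresh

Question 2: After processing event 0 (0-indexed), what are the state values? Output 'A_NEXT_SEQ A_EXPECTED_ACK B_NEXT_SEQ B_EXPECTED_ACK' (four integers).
After event 0: A_seq=0 A_ack=2114 B_seq=2114 B_ack=0

0 2114 2114 0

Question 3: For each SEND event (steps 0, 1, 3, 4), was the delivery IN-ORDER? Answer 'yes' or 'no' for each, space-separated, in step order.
Step 0: SEND seq=2000 -> in-order
Step 1: SEND seq=0 -> in-order
Step 3: SEND seq=188 -> out-of-order
Step 4: SEND seq=2114 -> in-order

Answer: yes yes no yes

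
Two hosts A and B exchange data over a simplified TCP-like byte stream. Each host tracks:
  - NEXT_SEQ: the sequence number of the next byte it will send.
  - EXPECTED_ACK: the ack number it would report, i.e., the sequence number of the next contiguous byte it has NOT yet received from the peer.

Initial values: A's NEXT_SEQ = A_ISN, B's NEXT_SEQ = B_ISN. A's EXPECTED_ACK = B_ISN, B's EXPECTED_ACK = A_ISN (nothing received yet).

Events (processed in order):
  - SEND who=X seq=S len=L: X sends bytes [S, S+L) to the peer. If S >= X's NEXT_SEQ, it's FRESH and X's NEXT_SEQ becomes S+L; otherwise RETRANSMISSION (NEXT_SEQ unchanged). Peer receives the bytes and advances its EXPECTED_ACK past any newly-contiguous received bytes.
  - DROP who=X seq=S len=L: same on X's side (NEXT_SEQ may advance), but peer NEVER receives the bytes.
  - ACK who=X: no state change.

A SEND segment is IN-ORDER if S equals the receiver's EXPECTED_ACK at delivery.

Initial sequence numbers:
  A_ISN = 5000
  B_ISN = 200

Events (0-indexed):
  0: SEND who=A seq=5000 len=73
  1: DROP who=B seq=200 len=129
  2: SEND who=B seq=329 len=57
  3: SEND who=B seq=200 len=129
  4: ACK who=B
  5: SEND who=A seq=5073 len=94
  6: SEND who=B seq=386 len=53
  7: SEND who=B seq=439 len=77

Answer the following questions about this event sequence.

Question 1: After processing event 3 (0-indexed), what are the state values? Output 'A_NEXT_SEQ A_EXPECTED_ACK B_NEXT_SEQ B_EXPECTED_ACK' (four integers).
After event 0: A_seq=5073 A_ack=200 B_seq=200 B_ack=5073
After event 1: A_seq=5073 A_ack=200 B_seq=329 B_ack=5073
After event 2: A_seq=5073 A_ack=200 B_seq=386 B_ack=5073
After event 3: A_seq=5073 A_ack=386 B_seq=386 B_ack=5073

5073 386 386 5073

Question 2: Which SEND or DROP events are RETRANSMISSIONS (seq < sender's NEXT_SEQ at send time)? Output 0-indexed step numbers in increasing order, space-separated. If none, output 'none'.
Step 0: SEND seq=5000 -> fresh
Step 1: DROP seq=200 -> fresh
Step 2: SEND seq=329 -> fresh
Step 3: SEND seq=200 -> retransmit
Step 5: SEND seq=5073 -> fresh
Step 6: SEND seq=386 -> fresh
Step 7: SEND seq=439 -> fresh

Answer: 3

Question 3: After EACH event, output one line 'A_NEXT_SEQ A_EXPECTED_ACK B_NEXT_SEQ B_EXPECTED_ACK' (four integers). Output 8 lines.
5073 200 200 5073
5073 200 329 5073
5073 200 386 5073
5073 386 386 5073
5073 386 386 5073
5167 386 386 5167
5167 439 439 5167
5167 516 516 5167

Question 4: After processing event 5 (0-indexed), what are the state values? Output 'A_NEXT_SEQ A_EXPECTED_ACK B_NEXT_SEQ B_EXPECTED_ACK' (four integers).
After event 0: A_seq=5073 A_ack=200 B_seq=200 B_ack=5073
After event 1: A_seq=5073 A_ack=200 B_seq=329 B_ack=5073
After event 2: A_seq=5073 A_ack=200 B_seq=386 B_ack=5073
After event 3: A_seq=5073 A_ack=386 B_seq=386 B_ack=5073
After event 4: A_seq=5073 A_ack=386 B_seq=386 B_ack=5073
After event 5: A_seq=5167 A_ack=386 B_seq=386 B_ack=5167

5167 386 386 5167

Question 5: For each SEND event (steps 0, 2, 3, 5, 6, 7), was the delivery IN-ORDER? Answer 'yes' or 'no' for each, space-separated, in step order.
Answer: yes no yes yes yes yes

Derivation:
Step 0: SEND seq=5000 -> in-order
Step 2: SEND seq=329 -> out-of-order
Step 3: SEND seq=200 -> in-order
Step 5: SEND seq=5073 -> in-order
Step 6: SEND seq=386 -> in-order
Step 7: SEND seq=439 -> in-order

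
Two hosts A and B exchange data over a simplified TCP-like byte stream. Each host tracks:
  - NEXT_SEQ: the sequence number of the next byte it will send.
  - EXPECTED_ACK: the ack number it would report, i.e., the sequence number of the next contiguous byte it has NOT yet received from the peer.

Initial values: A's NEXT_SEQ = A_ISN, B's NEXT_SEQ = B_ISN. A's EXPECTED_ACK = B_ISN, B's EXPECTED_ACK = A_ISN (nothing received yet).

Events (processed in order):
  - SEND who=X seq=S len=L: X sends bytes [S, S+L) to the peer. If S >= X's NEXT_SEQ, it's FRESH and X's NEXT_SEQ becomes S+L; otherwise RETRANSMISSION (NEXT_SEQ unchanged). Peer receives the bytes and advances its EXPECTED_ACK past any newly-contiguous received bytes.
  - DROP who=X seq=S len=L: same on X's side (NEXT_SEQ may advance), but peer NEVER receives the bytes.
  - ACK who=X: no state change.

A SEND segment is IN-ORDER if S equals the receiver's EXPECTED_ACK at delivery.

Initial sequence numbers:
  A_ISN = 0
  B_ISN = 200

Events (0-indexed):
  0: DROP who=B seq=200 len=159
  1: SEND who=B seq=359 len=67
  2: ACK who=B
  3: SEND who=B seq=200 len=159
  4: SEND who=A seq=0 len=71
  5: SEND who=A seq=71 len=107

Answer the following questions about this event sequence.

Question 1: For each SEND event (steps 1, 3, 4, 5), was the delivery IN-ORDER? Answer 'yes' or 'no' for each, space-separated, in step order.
Step 1: SEND seq=359 -> out-of-order
Step 3: SEND seq=200 -> in-order
Step 4: SEND seq=0 -> in-order
Step 5: SEND seq=71 -> in-order

Answer: no yes yes yes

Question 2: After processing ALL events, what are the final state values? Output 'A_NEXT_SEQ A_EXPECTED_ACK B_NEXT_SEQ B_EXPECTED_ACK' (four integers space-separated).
After event 0: A_seq=0 A_ack=200 B_seq=359 B_ack=0
After event 1: A_seq=0 A_ack=200 B_seq=426 B_ack=0
After event 2: A_seq=0 A_ack=200 B_seq=426 B_ack=0
After event 3: A_seq=0 A_ack=426 B_seq=426 B_ack=0
After event 4: A_seq=71 A_ack=426 B_seq=426 B_ack=71
After event 5: A_seq=178 A_ack=426 B_seq=426 B_ack=178

Answer: 178 426 426 178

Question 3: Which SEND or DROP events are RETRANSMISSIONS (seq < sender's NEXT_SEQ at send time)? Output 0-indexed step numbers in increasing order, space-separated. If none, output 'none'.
Step 0: DROP seq=200 -> fresh
Step 1: SEND seq=359 -> fresh
Step 3: SEND seq=200 -> retransmit
Step 4: SEND seq=0 -> fresh
Step 5: SEND seq=71 -> fresh

Answer: 3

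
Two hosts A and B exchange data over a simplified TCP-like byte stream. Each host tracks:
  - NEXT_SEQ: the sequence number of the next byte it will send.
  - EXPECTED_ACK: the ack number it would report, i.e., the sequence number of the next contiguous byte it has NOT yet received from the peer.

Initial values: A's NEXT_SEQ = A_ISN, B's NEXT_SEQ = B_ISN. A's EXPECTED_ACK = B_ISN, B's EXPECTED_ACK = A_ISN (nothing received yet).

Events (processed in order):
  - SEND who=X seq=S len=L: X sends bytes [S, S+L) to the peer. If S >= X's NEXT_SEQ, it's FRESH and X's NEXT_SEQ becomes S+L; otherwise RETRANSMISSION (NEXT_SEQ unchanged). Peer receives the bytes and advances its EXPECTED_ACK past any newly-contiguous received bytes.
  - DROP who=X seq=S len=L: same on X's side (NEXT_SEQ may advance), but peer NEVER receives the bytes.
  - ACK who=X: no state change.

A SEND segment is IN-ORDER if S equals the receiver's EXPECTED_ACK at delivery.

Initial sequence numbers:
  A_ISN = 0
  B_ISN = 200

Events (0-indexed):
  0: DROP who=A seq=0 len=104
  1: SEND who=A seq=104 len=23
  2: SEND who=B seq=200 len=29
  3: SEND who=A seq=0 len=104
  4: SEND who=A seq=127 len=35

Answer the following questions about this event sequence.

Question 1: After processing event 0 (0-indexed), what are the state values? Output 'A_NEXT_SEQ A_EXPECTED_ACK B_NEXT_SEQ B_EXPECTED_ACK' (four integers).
After event 0: A_seq=104 A_ack=200 B_seq=200 B_ack=0

104 200 200 0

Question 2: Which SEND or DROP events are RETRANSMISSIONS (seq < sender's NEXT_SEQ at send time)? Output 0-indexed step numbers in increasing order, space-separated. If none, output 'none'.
Step 0: DROP seq=0 -> fresh
Step 1: SEND seq=104 -> fresh
Step 2: SEND seq=200 -> fresh
Step 3: SEND seq=0 -> retransmit
Step 4: SEND seq=127 -> fresh

Answer: 3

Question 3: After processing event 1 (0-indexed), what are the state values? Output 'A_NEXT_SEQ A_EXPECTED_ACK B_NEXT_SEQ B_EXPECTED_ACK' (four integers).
After event 0: A_seq=104 A_ack=200 B_seq=200 B_ack=0
After event 1: A_seq=127 A_ack=200 B_seq=200 B_ack=0

127 200 200 0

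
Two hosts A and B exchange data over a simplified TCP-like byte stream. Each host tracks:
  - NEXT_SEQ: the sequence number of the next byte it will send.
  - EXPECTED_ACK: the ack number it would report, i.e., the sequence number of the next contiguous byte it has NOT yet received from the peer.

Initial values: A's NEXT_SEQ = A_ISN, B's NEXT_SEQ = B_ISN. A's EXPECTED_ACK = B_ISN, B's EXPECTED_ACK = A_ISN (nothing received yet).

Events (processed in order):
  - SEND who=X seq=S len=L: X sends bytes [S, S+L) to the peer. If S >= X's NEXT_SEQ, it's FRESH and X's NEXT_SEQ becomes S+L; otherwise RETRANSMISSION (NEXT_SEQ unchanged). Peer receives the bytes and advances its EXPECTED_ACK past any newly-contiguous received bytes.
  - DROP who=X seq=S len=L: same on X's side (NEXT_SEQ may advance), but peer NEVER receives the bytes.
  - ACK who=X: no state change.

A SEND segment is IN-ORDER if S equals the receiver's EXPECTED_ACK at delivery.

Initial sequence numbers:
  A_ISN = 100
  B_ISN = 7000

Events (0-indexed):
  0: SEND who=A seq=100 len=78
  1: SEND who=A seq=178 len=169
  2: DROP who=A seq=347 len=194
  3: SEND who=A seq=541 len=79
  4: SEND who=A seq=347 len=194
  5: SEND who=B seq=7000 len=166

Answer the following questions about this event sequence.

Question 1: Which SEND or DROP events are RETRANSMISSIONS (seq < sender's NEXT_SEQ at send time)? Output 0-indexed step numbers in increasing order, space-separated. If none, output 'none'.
Step 0: SEND seq=100 -> fresh
Step 1: SEND seq=178 -> fresh
Step 2: DROP seq=347 -> fresh
Step 3: SEND seq=541 -> fresh
Step 4: SEND seq=347 -> retransmit
Step 5: SEND seq=7000 -> fresh

Answer: 4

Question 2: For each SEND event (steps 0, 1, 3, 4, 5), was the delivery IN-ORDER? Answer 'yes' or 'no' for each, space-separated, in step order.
Step 0: SEND seq=100 -> in-order
Step 1: SEND seq=178 -> in-order
Step 3: SEND seq=541 -> out-of-order
Step 4: SEND seq=347 -> in-order
Step 5: SEND seq=7000 -> in-order

Answer: yes yes no yes yes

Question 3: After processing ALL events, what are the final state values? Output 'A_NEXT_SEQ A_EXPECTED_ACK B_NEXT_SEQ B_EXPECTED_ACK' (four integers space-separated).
Answer: 620 7166 7166 620

Derivation:
After event 0: A_seq=178 A_ack=7000 B_seq=7000 B_ack=178
After event 1: A_seq=347 A_ack=7000 B_seq=7000 B_ack=347
After event 2: A_seq=541 A_ack=7000 B_seq=7000 B_ack=347
After event 3: A_seq=620 A_ack=7000 B_seq=7000 B_ack=347
After event 4: A_seq=620 A_ack=7000 B_seq=7000 B_ack=620
After event 5: A_seq=620 A_ack=7166 B_seq=7166 B_ack=620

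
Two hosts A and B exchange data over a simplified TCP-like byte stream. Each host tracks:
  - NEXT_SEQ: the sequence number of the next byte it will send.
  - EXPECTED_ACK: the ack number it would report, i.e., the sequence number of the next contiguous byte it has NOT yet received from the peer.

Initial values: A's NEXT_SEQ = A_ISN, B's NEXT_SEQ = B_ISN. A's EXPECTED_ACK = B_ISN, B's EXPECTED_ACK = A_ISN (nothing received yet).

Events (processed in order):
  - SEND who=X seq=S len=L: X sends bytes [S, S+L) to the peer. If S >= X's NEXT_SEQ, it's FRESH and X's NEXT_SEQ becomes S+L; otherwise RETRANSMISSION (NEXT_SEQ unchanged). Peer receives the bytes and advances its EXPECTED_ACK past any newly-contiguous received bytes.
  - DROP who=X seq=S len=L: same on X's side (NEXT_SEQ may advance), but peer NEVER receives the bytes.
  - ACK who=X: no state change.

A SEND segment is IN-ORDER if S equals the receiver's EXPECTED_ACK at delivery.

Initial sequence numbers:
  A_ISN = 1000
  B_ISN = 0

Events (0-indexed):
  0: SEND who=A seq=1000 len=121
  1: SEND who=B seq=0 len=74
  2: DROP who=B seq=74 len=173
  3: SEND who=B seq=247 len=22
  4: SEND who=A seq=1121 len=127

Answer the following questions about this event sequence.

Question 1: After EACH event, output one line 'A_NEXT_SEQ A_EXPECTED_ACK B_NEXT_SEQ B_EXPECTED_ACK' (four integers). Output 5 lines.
1121 0 0 1121
1121 74 74 1121
1121 74 247 1121
1121 74 269 1121
1248 74 269 1248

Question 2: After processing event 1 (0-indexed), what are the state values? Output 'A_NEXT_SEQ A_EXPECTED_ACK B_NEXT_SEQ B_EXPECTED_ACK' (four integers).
After event 0: A_seq=1121 A_ack=0 B_seq=0 B_ack=1121
After event 1: A_seq=1121 A_ack=74 B_seq=74 B_ack=1121

1121 74 74 1121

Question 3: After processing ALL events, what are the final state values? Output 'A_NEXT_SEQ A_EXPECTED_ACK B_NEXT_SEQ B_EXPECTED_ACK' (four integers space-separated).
After event 0: A_seq=1121 A_ack=0 B_seq=0 B_ack=1121
After event 1: A_seq=1121 A_ack=74 B_seq=74 B_ack=1121
After event 2: A_seq=1121 A_ack=74 B_seq=247 B_ack=1121
After event 3: A_seq=1121 A_ack=74 B_seq=269 B_ack=1121
After event 4: A_seq=1248 A_ack=74 B_seq=269 B_ack=1248

Answer: 1248 74 269 1248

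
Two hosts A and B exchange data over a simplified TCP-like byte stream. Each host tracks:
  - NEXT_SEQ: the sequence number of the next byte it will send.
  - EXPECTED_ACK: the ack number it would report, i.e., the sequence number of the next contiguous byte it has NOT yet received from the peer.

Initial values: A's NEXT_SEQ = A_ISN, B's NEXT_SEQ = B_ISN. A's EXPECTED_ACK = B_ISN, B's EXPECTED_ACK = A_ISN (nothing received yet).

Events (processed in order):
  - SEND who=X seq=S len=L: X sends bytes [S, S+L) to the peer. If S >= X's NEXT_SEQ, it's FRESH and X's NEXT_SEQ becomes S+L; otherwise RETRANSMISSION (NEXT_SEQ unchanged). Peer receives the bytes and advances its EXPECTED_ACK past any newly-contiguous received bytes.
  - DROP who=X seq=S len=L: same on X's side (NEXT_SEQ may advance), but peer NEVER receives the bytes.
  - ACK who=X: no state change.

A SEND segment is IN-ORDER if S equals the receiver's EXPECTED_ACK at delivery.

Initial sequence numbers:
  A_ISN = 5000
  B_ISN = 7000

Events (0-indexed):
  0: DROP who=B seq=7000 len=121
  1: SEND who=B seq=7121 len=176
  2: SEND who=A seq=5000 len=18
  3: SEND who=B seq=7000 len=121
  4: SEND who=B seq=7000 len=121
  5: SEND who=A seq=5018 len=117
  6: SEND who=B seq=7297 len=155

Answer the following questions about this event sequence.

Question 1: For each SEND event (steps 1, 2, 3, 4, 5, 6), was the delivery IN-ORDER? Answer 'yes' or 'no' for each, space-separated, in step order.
Step 1: SEND seq=7121 -> out-of-order
Step 2: SEND seq=5000 -> in-order
Step 3: SEND seq=7000 -> in-order
Step 4: SEND seq=7000 -> out-of-order
Step 5: SEND seq=5018 -> in-order
Step 6: SEND seq=7297 -> in-order

Answer: no yes yes no yes yes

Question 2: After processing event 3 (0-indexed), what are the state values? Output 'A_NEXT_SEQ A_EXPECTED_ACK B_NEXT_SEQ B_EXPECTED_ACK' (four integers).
After event 0: A_seq=5000 A_ack=7000 B_seq=7121 B_ack=5000
After event 1: A_seq=5000 A_ack=7000 B_seq=7297 B_ack=5000
After event 2: A_seq=5018 A_ack=7000 B_seq=7297 B_ack=5018
After event 3: A_seq=5018 A_ack=7297 B_seq=7297 B_ack=5018

5018 7297 7297 5018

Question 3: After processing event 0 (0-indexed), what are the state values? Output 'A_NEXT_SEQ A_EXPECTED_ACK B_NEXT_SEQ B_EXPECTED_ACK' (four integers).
After event 0: A_seq=5000 A_ack=7000 B_seq=7121 B_ack=5000

5000 7000 7121 5000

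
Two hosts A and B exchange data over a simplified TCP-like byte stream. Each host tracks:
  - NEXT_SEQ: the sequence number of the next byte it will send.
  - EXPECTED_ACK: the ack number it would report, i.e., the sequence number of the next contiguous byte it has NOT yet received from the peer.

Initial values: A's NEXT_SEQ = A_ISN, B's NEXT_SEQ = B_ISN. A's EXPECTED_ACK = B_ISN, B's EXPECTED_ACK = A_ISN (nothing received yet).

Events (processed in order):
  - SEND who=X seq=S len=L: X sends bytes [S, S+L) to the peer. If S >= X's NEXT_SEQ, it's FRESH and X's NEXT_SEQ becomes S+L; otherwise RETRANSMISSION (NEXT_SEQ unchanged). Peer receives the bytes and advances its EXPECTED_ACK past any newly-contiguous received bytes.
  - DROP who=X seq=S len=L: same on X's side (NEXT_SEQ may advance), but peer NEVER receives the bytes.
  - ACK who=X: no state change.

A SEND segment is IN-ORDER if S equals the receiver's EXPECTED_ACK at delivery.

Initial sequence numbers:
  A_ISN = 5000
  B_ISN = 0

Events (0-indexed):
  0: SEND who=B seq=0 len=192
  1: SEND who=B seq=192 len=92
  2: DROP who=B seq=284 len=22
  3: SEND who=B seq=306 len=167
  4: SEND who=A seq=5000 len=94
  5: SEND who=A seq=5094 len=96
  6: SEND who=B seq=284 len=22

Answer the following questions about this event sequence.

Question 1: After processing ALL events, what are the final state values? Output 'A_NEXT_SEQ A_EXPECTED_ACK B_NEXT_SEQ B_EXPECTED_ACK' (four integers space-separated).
Answer: 5190 473 473 5190

Derivation:
After event 0: A_seq=5000 A_ack=192 B_seq=192 B_ack=5000
After event 1: A_seq=5000 A_ack=284 B_seq=284 B_ack=5000
After event 2: A_seq=5000 A_ack=284 B_seq=306 B_ack=5000
After event 3: A_seq=5000 A_ack=284 B_seq=473 B_ack=5000
After event 4: A_seq=5094 A_ack=284 B_seq=473 B_ack=5094
After event 5: A_seq=5190 A_ack=284 B_seq=473 B_ack=5190
After event 6: A_seq=5190 A_ack=473 B_seq=473 B_ack=5190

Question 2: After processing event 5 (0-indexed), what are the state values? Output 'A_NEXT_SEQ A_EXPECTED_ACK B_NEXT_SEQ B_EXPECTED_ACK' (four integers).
After event 0: A_seq=5000 A_ack=192 B_seq=192 B_ack=5000
After event 1: A_seq=5000 A_ack=284 B_seq=284 B_ack=5000
After event 2: A_seq=5000 A_ack=284 B_seq=306 B_ack=5000
After event 3: A_seq=5000 A_ack=284 B_seq=473 B_ack=5000
After event 4: A_seq=5094 A_ack=284 B_seq=473 B_ack=5094
After event 5: A_seq=5190 A_ack=284 B_seq=473 B_ack=5190

5190 284 473 5190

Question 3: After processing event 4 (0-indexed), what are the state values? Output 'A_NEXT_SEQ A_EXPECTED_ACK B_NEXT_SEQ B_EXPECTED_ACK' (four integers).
After event 0: A_seq=5000 A_ack=192 B_seq=192 B_ack=5000
After event 1: A_seq=5000 A_ack=284 B_seq=284 B_ack=5000
After event 2: A_seq=5000 A_ack=284 B_seq=306 B_ack=5000
After event 3: A_seq=5000 A_ack=284 B_seq=473 B_ack=5000
After event 4: A_seq=5094 A_ack=284 B_seq=473 B_ack=5094

5094 284 473 5094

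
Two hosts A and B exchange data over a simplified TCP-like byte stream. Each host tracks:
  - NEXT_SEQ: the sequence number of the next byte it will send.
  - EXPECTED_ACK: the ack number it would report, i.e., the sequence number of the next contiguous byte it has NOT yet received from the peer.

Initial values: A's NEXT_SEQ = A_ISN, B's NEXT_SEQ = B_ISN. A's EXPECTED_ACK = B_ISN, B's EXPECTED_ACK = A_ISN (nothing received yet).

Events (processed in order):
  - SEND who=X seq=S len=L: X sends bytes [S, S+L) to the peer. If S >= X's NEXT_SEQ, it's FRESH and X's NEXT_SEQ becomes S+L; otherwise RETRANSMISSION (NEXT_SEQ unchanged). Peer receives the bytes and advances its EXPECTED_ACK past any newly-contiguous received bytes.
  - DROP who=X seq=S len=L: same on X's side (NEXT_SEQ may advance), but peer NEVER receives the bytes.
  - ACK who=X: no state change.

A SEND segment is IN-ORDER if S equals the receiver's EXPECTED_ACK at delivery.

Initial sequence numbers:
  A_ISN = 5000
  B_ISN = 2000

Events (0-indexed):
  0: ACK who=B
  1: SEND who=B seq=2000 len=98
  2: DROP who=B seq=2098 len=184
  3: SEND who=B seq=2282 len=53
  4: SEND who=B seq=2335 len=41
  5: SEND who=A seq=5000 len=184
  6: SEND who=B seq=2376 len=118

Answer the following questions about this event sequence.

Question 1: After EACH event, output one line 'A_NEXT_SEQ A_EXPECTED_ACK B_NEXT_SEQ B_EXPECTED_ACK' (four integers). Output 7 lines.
5000 2000 2000 5000
5000 2098 2098 5000
5000 2098 2282 5000
5000 2098 2335 5000
5000 2098 2376 5000
5184 2098 2376 5184
5184 2098 2494 5184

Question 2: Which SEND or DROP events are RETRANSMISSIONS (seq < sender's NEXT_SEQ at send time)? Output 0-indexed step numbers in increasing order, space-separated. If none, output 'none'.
Step 1: SEND seq=2000 -> fresh
Step 2: DROP seq=2098 -> fresh
Step 3: SEND seq=2282 -> fresh
Step 4: SEND seq=2335 -> fresh
Step 5: SEND seq=5000 -> fresh
Step 6: SEND seq=2376 -> fresh

Answer: none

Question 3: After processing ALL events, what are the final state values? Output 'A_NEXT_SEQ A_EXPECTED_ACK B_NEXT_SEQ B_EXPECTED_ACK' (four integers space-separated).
After event 0: A_seq=5000 A_ack=2000 B_seq=2000 B_ack=5000
After event 1: A_seq=5000 A_ack=2098 B_seq=2098 B_ack=5000
After event 2: A_seq=5000 A_ack=2098 B_seq=2282 B_ack=5000
After event 3: A_seq=5000 A_ack=2098 B_seq=2335 B_ack=5000
After event 4: A_seq=5000 A_ack=2098 B_seq=2376 B_ack=5000
After event 5: A_seq=5184 A_ack=2098 B_seq=2376 B_ack=5184
After event 6: A_seq=5184 A_ack=2098 B_seq=2494 B_ack=5184

Answer: 5184 2098 2494 5184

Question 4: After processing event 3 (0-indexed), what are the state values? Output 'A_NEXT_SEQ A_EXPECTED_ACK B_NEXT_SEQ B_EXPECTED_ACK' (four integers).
After event 0: A_seq=5000 A_ack=2000 B_seq=2000 B_ack=5000
After event 1: A_seq=5000 A_ack=2098 B_seq=2098 B_ack=5000
After event 2: A_seq=5000 A_ack=2098 B_seq=2282 B_ack=5000
After event 3: A_seq=5000 A_ack=2098 B_seq=2335 B_ack=5000

5000 2098 2335 5000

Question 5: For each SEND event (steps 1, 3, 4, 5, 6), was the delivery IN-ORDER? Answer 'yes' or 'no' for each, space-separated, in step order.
Step 1: SEND seq=2000 -> in-order
Step 3: SEND seq=2282 -> out-of-order
Step 4: SEND seq=2335 -> out-of-order
Step 5: SEND seq=5000 -> in-order
Step 6: SEND seq=2376 -> out-of-order

Answer: yes no no yes no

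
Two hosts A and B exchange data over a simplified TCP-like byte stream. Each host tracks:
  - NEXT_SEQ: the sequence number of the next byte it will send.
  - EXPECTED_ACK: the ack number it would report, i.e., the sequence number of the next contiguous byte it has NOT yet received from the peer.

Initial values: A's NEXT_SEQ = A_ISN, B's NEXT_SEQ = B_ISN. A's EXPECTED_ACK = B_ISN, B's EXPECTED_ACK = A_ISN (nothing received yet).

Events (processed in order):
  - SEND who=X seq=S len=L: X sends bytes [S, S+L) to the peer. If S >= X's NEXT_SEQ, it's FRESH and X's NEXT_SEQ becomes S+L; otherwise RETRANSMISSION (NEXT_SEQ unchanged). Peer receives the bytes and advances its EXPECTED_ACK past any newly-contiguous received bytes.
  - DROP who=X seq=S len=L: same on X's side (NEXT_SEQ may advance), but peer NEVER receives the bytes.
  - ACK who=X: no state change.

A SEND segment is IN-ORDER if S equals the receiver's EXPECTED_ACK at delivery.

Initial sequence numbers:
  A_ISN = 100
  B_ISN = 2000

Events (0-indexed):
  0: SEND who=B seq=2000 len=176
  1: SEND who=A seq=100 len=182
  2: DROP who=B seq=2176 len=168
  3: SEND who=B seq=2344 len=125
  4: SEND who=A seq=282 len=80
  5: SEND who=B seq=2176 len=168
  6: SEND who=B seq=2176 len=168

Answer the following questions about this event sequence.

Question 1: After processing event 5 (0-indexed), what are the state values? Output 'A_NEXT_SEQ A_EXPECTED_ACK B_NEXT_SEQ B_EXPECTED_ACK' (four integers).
After event 0: A_seq=100 A_ack=2176 B_seq=2176 B_ack=100
After event 1: A_seq=282 A_ack=2176 B_seq=2176 B_ack=282
After event 2: A_seq=282 A_ack=2176 B_seq=2344 B_ack=282
After event 3: A_seq=282 A_ack=2176 B_seq=2469 B_ack=282
After event 4: A_seq=362 A_ack=2176 B_seq=2469 B_ack=362
After event 5: A_seq=362 A_ack=2469 B_seq=2469 B_ack=362

362 2469 2469 362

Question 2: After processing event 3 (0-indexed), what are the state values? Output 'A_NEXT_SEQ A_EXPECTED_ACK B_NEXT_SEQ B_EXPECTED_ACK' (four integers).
After event 0: A_seq=100 A_ack=2176 B_seq=2176 B_ack=100
After event 1: A_seq=282 A_ack=2176 B_seq=2176 B_ack=282
After event 2: A_seq=282 A_ack=2176 B_seq=2344 B_ack=282
After event 3: A_seq=282 A_ack=2176 B_seq=2469 B_ack=282

282 2176 2469 282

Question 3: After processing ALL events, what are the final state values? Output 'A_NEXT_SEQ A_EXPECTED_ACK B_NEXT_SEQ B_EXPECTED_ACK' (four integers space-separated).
After event 0: A_seq=100 A_ack=2176 B_seq=2176 B_ack=100
After event 1: A_seq=282 A_ack=2176 B_seq=2176 B_ack=282
After event 2: A_seq=282 A_ack=2176 B_seq=2344 B_ack=282
After event 3: A_seq=282 A_ack=2176 B_seq=2469 B_ack=282
After event 4: A_seq=362 A_ack=2176 B_seq=2469 B_ack=362
After event 5: A_seq=362 A_ack=2469 B_seq=2469 B_ack=362
After event 6: A_seq=362 A_ack=2469 B_seq=2469 B_ack=362

Answer: 362 2469 2469 362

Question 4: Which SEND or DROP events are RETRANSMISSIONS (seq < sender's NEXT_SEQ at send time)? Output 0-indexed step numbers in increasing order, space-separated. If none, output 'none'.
Answer: 5 6

Derivation:
Step 0: SEND seq=2000 -> fresh
Step 1: SEND seq=100 -> fresh
Step 2: DROP seq=2176 -> fresh
Step 3: SEND seq=2344 -> fresh
Step 4: SEND seq=282 -> fresh
Step 5: SEND seq=2176 -> retransmit
Step 6: SEND seq=2176 -> retransmit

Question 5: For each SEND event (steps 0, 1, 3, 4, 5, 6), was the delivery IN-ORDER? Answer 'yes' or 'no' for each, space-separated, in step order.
Answer: yes yes no yes yes no

Derivation:
Step 0: SEND seq=2000 -> in-order
Step 1: SEND seq=100 -> in-order
Step 3: SEND seq=2344 -> out-of-order
Step 4: SEND seq=282 -> in-order
Step 5: SEND seq=2176 -> in-order
Step 6: SEND seq=2176 -> out-of-order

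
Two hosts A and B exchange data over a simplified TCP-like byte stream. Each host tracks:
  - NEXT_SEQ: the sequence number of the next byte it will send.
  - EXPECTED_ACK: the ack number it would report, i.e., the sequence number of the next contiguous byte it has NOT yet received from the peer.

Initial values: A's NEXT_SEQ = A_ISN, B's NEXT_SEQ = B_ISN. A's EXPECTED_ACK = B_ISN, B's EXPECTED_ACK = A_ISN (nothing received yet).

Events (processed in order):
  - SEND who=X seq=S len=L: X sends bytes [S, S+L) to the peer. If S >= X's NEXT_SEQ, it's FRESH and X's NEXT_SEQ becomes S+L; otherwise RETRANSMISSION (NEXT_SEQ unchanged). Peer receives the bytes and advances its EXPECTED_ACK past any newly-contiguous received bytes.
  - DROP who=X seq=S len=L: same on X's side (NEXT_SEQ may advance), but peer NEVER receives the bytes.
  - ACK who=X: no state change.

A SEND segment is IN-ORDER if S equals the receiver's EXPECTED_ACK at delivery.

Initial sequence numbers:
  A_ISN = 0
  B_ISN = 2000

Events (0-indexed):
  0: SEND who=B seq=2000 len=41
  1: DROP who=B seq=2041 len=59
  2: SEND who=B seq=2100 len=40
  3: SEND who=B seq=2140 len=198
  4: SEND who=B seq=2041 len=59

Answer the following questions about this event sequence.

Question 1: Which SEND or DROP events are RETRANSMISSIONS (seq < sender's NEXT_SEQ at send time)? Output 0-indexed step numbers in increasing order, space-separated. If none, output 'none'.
Step 0: SEND seq=2000 -> fresh
Step 1: DROP seq=2041 -> fresh
Step 2: SEND seq=2100 -> fresh
Step 3: SEND seq=2140 -> fresh
Step 4: SEND seq=2041 -> retransmit

Answer: 4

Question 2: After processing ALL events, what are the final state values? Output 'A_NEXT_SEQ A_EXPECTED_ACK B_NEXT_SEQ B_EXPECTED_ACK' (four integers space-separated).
Answer: 0 2338 2338 0

Derivation:
After event 0: A_seq=0 A_ack=2041 B_seq=2041 B_ack=0
After event 1: A_seq=0 A_ack=2041 B_seq=2100 B_ack=0
After event 2: A_seq=0 A_ack=2041 B_seq=2140 B_ack=0
After event 3: A_seq=0 A_ack=2041 B_seq=2338 B_ack=0
After event 4: A_seq=0 A_ack=2338 B_seq=2338 B_ack=0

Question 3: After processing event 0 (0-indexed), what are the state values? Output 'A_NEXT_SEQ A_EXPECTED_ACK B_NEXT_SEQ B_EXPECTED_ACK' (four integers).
After event 0: A_seq=0 A_ack=2041 B_seq=2041 B_ack=0

0 2041 2041 0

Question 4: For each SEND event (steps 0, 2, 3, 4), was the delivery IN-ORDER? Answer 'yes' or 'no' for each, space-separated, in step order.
Step 0: SEND seq=2000 -> in-order
Step 2: SEND seq=2100 -> out-of-order
Step 3: SEND seq=2140 -> out-of-order
Step 4: SEND seq=2041 -> in-order

Answer: yes no no yes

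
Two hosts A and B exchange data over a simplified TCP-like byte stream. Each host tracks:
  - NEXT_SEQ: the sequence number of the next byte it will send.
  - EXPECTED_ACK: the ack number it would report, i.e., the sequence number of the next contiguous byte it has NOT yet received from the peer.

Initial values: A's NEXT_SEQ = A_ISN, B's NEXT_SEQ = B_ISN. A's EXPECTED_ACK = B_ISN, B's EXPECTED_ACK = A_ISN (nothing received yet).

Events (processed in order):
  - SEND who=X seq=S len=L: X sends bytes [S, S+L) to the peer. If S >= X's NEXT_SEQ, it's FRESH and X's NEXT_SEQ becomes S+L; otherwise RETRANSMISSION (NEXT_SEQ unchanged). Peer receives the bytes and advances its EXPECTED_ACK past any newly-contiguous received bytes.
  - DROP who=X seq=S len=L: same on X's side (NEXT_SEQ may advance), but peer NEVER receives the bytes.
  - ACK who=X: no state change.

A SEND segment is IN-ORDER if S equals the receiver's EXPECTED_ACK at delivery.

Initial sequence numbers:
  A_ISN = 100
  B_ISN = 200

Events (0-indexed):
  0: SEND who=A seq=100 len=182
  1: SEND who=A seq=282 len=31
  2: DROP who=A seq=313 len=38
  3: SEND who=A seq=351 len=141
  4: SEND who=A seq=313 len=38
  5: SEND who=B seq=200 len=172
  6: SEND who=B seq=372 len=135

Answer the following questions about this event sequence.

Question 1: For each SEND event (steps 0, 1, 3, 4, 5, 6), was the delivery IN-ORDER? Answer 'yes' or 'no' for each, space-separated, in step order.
Step 0: SEND seq=100 -> in-order
Step 1: SEND seq=282 -> in-order
Step 3: SEND seq=351 -> out-of-order
Step 4: SEND seq=313 -> in-order
Step 5: SEND seq=200 -> in-order
Step 6: SEND seq=372 -> in-order

Answer: yes yes no yes yes yes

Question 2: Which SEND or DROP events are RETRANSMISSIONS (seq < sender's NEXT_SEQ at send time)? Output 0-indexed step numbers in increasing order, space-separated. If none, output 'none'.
Answer: 4

Derivation:
Step 0: SEND seq=100 -> fresh
Step 1: SEND seq=282 -> fresh
Step 2: DROP seq=313 -> fresh
Step 3: SEND seq=351 -> fresh
Step 4: SEND seq=313 -> retransmit
Step 5: SEND seq=200 -> fresh
Step 6: SEND seq=372 -> fresh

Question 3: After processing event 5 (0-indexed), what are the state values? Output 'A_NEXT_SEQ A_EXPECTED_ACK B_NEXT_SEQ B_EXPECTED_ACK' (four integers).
After event 0: A_seq=282 A_ack=200 B_seq=200 B_ack=282
After event 1: A_seq=313 A_ack=200 B_seq=200 B_ack=313
After event 2: A_seq=351 A_ack=200 B_seq=200 B_ack=313
After event 3: A_seq=492 A_ack=200 B_seq=200 B_ack=313
After event 4: A_seq=492 A_ack=200 B_seq=200 B_ack=492
After event 5: A_seq=492 A_ack=372 B_seq=372 B_ack=492

492 372 372 492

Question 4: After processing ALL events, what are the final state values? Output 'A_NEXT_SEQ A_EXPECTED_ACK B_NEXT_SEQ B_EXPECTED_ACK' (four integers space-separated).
After event 0: A_seq=282 A_ack=200 B_seq=200 B_ack=282
After event 1: A_seq=313 A_ack=200 B_seq=200 B_ack=313
After event 2: A_seq=351 A_ack=200 B_seq=200 B_ack=313
After event 3: A_seq=492 A_ack=200 B_seq=200 B_ack=313
After event 4: A_seq=492 A_ack=200 B_seq=200 B_ack=492
After event 5: A_seq=492 A_ack=372 B_seq=372 B_ack=492
After event 6: A_seq=492 A_ack=507 B_seq=507 B_ack=492

Answer: 492 507 507 492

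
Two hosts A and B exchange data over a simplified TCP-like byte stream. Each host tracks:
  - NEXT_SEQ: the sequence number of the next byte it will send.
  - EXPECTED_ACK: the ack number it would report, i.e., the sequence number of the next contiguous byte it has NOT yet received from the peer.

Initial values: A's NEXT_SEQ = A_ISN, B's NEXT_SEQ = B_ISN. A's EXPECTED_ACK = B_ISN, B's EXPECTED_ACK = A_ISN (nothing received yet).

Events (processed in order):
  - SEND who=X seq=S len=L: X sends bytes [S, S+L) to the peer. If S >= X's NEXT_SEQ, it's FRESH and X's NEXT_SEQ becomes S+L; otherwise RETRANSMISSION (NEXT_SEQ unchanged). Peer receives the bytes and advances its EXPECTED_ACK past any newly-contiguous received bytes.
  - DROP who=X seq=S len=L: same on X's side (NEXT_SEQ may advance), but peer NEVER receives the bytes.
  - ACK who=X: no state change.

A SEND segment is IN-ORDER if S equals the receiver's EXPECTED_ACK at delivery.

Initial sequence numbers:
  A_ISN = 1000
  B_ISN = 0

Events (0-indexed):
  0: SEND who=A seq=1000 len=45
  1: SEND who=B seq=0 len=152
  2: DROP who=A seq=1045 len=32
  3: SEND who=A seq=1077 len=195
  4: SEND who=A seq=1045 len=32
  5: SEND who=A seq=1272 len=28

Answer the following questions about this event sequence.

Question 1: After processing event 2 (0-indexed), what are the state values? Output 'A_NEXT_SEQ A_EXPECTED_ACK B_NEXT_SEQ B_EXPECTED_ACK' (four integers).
After event 0: A_seq=1045 A_ack=0 B_seq=0 B_ack=1045
After event 1: A_seq=1045 A_ack=152 B_seq=152 B_ack=1045
After event 2: A_seq=1077 A_ack=152 B_seq=152 B_ack=1045

1077 152 152 1045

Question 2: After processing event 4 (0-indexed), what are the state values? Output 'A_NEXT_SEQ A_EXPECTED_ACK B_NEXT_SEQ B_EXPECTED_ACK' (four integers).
After event 0: A_seq=1045 A_ack=0 B_seq=0 B_ack=1045
After event 1: A_seq=1045 A_ack=152 B_seq=152 B_ack=1045
After event 2: A_seq=1077 A_ack=152 B_seq=152 B_ack=1045
After event 3: A_seq=1272 A_ack=152 B_seq=152 B_ack=1045
After event 4: A_seq=1272 A_ack=152 B_seq=152 B_ack=1272

1272 152 152 1272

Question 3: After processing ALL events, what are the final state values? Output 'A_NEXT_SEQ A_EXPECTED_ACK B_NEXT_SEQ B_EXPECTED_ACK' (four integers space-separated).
After event 0: A_seq=1045 A_ack=0 B_seq=0 B_ack=1045
After event 1: A_seq=1045 A_ack=152 B_seq=152 B_ack=1045
After event 2: A_seq=1077 A_ack=152 B_seq=152 B_ack=1045
After event 3: A_seq=1272 A_ack=152 B_seq=152 B_ack=1045
After event 4: A_seq=1272 A_ack=152 B_seq=152 B_ack=1272
After event 5: A_seq=1300 A_ack=152 B_seq=152 B_ack=1300

Answer: 1300 152 152 1300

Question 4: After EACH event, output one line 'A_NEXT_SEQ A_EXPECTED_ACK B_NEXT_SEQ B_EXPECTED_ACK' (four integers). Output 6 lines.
1045 0 0 1045
1045 152 152 1045
1077 152 152 1045
1272 152 152 1045
1272 152 152 1272
1300 152 152 1300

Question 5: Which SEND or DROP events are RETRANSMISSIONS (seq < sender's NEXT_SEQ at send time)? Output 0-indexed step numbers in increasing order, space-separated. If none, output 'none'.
Answer: 4

Derivation:
Step 0: SEND seq=1000 -> fresh
Step 1: SEND seq=0 -> fresh
Step 2: DROP seq=1045 -> fresh
Step 3: SEND seq=1077 -> fresh
Step 4: SEND seq=1045 -> retransmit
Step 5: SEND seq=1272 -> fresh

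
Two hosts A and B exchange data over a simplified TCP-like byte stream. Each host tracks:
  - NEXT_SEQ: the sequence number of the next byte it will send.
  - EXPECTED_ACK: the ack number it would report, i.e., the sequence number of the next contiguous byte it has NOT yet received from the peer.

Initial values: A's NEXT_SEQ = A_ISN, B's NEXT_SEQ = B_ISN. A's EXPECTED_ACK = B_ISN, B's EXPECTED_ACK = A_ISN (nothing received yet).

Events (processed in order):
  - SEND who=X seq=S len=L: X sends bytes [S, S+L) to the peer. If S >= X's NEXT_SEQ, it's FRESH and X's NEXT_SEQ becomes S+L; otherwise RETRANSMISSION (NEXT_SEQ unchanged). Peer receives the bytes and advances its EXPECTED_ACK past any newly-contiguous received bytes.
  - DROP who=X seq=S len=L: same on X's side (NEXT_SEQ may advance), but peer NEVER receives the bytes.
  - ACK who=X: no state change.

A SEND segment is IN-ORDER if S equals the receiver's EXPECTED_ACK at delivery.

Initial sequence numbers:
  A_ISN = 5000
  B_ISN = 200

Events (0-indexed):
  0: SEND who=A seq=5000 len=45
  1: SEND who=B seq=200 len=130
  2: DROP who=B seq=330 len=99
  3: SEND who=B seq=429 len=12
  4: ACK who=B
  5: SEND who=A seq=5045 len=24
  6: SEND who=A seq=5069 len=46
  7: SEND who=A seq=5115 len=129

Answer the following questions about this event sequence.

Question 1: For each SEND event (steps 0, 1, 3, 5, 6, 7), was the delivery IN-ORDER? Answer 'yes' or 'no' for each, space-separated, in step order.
Step 0: SEND seq=5000 -> in-order
Step 1: SEND seq=200 -> in-order
Step 3: SEND seq=429 -> out-of-order
Step 5: SEND seq=5045 -> in-order
Step 6: SEND seq=5069 -> in-order
Step 7: SEND seq=5115 -> in-order

Answer: yes yes no yes yes yes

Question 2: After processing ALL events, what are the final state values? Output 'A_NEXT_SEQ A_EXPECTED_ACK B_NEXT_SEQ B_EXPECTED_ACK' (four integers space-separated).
Answer: 5244 330 441 5244

Derivation:
After event 0: A_seq=5045 A_ack=200 B_seq=200 B_ack=5045
After event 1: A_seq=5045 A_ack=330 B_seq=330 B_ack=5045
After event 2: A_seq=5045 A_ack=330 B_seq=429 B_ack=5045
After event 3: A_seq=5045 A_ack=330 B_seq=441 B_ack=5045
After event 4: A_seq=5045 A_ack=330 B_seq=441 B_ack=5045
After event 5: A_seq=5069 A_ack=330 B_seq=441 B_ack=5069
After event 6: A_seq=5115 A_ack=330 B_seq=441 B_ack=5115
After event 7: A_seq=5244 A_ack=330 B_seq=441 B_ack=5244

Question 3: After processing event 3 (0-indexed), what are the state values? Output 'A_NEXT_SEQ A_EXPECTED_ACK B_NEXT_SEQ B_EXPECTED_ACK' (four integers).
After event 0: A_seq=5045 A_ack=200 B_seq=200 B_ack=5045
After event 1: A_seq=5045 A_ack=330 B_seq=330 B_ack=5045
After event 2: A_seq=5045 A_ack=330 B_seq=429 B_ack=5045
After event 3: A_seq=5045 A_ack=330 B_seq=441 B_ack=5045

5045 330 441 5045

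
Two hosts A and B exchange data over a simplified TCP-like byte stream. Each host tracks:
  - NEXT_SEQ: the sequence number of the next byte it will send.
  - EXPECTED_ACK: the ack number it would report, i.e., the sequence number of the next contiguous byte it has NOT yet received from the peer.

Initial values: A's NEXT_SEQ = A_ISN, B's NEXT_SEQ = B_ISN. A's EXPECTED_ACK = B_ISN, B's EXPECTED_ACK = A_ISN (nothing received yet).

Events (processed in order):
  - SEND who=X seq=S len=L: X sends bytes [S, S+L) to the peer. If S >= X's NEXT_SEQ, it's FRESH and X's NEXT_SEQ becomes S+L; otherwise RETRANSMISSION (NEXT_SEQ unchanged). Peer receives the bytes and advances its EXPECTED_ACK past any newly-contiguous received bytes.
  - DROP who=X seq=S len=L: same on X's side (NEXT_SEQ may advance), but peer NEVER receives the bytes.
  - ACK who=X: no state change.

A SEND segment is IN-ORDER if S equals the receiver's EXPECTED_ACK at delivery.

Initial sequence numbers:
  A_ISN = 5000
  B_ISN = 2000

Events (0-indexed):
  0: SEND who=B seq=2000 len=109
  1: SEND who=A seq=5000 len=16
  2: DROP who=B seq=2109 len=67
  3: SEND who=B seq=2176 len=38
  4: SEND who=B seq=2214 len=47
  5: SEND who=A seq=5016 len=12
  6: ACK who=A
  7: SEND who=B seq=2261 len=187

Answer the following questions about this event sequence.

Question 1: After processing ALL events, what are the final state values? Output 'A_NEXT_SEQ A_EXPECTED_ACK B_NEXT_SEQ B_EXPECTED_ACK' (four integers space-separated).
Answer: 5028 2109 2448 5028

Derivation:
After event 0: A_seq=5000 A_ack=2109 B_seq=2109 B_ack=5000
After event 1: A_seq=5016 A_ack=2109 B_seq=2109 B_ack=5016
After event 2: A_seq=5016 A_ack=2109 B_seq=2176 B_ack=5016
After event 3: A_seq=5016 A_ack=2109 B_seq=2214 B_ack=5016
After event 4: A_seq=5016 A_ack=2109 B_seq=2261 B_ack=5016
After event 5: A_seq=5028 A_ack=2109 B_seq=2261 B_ack=5028
After event 6: A_seq=5028 A_ack=2109 B_seq=2261 B_ack=5028
After event 7: A_seq=5028 A_ack=2109 B_seq=2448 B_ack=5028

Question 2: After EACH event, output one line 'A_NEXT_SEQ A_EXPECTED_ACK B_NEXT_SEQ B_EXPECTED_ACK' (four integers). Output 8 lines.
5000 2109 2109 5000
5016 2109 2109 5016
5016 2109 2176 5016
5016 2109 2214 5016
5016 2109 2261 5016
5028 2109 2261 5028
5028 2109 2261 5028
5028 2109 2448 5028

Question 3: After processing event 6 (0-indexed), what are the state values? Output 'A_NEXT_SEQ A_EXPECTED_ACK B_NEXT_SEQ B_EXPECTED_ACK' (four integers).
After event 0: A_seq=5000 A_ack=2109 B_seq=2109 B_ack=5000
After event 1: A_seq=5016 A_ack=2109 B_seq=2109 B_ack=5016
After event 2: A_seq=5016 A_ack=2109 B_seq=2176 B_ack=5016
After event 3: A_seq=5016 A_ack=2109 B_seq=2214 B_ack=5016
After event 4: A_seq=5016 A_ack=2109 B_seq=2261 B_ack=5016
After event 5: A_seq=5028 A_ack=2109 B_seq=2261 B_ack=5028
After event 6: A_seq=5028 A_ack=2109 B_seq=2261 B_ack=5028

5028 2109 2261 5028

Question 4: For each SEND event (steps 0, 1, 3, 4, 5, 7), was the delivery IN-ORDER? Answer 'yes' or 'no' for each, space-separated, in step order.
Answer: yes yes no no yes no

Derivation:
Step 0: SEND seq=2000 -> in-order
Step 1: SEND seq=5000 -> in-order
Step 3: SEND seq=2176 -> out-of-order
Step 4: SEND seq=2214 -> out-of-order
Step 5: SEND seq=5016 -> in-order
Step 7: SEND seq=2261 -> out-of-order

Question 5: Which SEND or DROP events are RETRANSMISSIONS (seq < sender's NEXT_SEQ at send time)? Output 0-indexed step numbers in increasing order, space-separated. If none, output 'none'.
Step 0: SEND seq=2000 -> fresh
Step 1: SEND seq=5000 -> fresh
Step 2: DROP seq=2109 -> fresh
Step 3: SEND seq=2176 -> fresh
Step 4: SEND seq=2214 -> fresh
Step 5: SEND seq=5016 -> fresh
Step 7: SEND seq=2261 -> fresh

Answer: none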